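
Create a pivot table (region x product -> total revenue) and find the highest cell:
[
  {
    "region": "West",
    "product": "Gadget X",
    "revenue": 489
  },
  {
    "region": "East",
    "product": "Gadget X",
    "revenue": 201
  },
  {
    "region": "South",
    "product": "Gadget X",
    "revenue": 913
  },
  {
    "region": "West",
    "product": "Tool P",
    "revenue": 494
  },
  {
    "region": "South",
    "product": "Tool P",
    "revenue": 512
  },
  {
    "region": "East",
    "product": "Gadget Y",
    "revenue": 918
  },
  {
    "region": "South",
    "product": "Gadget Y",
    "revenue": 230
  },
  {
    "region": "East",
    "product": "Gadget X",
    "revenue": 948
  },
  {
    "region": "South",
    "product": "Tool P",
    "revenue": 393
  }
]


Pivot: region (rows) x product (columns) -> total revenue

     Gadget X      Gadget Y      Tool P      
East          1149           918             0  
South          913           230           905  
West           489             0           494  

Highest: East / Gadget X = $1149

East / Gadget X = $1149


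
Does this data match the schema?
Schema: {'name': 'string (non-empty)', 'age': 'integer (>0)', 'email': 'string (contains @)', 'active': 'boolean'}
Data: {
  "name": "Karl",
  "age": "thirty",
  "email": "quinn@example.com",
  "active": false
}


Validating each field against schema:
  name: OK (non-empty string)
  age: FAIL ("thirty" is not an integer)
  email: OK (string with @)
  active: OK (boolean)

Result: INVALID (1 error: age)

INVALID (1 error: age)


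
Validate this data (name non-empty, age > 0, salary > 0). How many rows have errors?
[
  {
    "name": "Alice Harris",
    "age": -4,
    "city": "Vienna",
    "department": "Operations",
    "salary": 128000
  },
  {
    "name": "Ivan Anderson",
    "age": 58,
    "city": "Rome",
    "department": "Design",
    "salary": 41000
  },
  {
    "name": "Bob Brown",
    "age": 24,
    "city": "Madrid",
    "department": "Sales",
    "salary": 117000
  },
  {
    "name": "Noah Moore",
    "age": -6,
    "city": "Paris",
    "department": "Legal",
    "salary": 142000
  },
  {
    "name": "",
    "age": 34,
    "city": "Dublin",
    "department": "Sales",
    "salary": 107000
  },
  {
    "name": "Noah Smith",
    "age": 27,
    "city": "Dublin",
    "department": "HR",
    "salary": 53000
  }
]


Validating 6 records:
Rules: name non-empty, age > 0, salary > 0

  Row 1 (Alice Harris): negative age: -4
  Row 2 (Ivan Anderson): OK
  Row 3 (Bob Brown): OK
  Row 4 (Noah Moore): negative age: -6
  Row 5 (???): empty name
  Row 6 (Noah Smith): OK

Total errors: 3

3 errors


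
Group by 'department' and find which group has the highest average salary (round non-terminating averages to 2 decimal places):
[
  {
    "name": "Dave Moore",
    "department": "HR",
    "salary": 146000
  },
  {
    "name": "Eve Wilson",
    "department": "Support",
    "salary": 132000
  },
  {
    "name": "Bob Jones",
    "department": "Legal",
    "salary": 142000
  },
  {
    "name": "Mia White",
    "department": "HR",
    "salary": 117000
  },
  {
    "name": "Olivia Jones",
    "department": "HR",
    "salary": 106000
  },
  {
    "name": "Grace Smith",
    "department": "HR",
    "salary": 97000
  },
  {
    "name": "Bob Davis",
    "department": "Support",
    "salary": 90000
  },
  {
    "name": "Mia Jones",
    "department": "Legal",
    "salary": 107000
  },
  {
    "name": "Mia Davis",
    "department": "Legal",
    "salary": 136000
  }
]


Group by: department

Groups:
  HR: 4 people, avg salary = 466000/4 = $116500
  Legal: 3 people, avg salary = 385000/3 ≈ $128333.33
  Support: 2 people, avg salary = 222000/2 = $111000

Highest average salary: Legal (≈$128333.33)

Legal (≈$128333.33)


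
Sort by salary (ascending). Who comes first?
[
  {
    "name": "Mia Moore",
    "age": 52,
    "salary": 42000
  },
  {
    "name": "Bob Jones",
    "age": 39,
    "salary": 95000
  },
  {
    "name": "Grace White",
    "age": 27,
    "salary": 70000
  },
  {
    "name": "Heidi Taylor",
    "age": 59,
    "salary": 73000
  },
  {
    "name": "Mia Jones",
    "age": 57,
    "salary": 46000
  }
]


Sort by: salary (ascending)

Sorted order:
  1. Mia Moore (salary = 42000)
  2. Mia Jones (salary = 46000)
  3. Grace White (salary = 70000)
  4. Heidi Taylor (salary = 73000)
  5. Bob Jones (salary = 95000)

First: Mia Moore

Mia Moore


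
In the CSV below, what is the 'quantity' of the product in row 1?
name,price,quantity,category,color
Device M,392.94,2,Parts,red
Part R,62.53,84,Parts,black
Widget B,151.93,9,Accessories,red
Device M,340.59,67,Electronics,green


Query: Row 1 ('Device M'), column 'quantity'
Value: 2

2


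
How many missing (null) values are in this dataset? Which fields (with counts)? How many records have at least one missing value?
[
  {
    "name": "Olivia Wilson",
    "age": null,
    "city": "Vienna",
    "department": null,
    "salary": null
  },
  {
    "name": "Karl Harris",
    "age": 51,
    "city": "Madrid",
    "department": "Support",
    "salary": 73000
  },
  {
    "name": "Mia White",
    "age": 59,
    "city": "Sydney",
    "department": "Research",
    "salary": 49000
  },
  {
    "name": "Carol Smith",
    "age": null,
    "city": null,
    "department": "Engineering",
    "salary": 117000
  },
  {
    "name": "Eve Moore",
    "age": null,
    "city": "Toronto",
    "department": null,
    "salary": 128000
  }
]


Checking for missing (null) values in 5 records:

  Olivia Wilson: age, department, salary
  Karl Harris: complete
  Mia White: complete
  Carol Smith: age, city
  Eve Moore: age, department

Per field:
  name: 0 missing
  age: 3 missing
  city: 1 missing
  department: 2 missing
  salary: 1 missing

Total missing values: 7
Records with any missing: 3

7 missing values (age: 3, city: 1, department: 2, salary: 1); 3 incomplete records


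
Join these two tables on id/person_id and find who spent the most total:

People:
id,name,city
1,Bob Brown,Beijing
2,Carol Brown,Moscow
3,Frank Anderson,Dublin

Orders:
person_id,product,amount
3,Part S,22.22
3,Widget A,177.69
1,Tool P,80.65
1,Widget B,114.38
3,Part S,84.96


Join on: people.id = orders.person_id

Joined rows:
  Frank Anderson (Dublin) bought Part S for $22.22
  Frank Anderson (Dublin) bought Widget A for $177.69
  Bob Brown (Beijing) bought Tool P for $80.65
  Bob Brown (Beijing) bought Widget B for $114.38
  Frank Anderson (Dublin) bought Part S for $84.96

Total per person:
  Frank Anderson: $284.87
  Bob Brown: $195.03

Top spender: Frank Anderson ($284.87)

Frank Anderson ($284.87)


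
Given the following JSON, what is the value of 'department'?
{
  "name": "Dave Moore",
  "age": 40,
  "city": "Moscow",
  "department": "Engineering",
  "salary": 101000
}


Looking up field 'department'
Value: Engineering

Engineering


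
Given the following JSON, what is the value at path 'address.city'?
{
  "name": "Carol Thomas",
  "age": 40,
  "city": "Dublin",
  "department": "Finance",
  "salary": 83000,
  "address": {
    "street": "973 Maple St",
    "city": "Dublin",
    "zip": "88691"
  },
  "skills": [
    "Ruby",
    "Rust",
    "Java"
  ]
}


Query: address.city
Path: address -> city
Value: Dublin

Dublin


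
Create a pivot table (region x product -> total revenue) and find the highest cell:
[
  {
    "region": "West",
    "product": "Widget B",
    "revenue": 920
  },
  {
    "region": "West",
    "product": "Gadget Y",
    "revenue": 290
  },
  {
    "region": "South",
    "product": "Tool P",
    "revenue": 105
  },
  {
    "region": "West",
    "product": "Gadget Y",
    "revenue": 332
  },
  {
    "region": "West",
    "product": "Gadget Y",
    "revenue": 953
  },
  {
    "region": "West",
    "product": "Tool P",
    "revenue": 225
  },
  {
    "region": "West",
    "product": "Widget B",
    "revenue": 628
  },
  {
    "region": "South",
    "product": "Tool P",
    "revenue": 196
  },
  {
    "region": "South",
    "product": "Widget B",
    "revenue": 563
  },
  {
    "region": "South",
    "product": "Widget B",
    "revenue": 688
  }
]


Pivot: region (rows) x product (columns) -> total revenue

     Gadget Y      Tool P        Widget B    
South            0           301          1251  
West          1575           225          1548  

Highest: West / Gadget Y = $1575

West / Gadget Y = $1575


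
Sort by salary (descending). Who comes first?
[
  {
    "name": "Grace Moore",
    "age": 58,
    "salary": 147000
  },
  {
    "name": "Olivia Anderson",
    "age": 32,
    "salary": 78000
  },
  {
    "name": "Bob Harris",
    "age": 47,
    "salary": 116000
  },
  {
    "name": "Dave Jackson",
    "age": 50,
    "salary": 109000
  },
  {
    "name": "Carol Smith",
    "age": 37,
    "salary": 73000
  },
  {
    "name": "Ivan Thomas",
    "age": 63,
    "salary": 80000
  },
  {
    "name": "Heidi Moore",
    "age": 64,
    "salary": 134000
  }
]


Sort by: salary (descending)

Sorted order:
  1. Grace Moore (salary = 147000)
  2. Heidi Moore (salary = 134000)
  3. Bob Harris (salary = 116000)
  4. Dave Jackson (salary = 109000)
  5. Ivan Thomas (salary = 80000)
  6. Olivia Anderson (salary = 78000)
  7. Carol Smith (salary = 73000)

First: Grace Moore

Grace Moore


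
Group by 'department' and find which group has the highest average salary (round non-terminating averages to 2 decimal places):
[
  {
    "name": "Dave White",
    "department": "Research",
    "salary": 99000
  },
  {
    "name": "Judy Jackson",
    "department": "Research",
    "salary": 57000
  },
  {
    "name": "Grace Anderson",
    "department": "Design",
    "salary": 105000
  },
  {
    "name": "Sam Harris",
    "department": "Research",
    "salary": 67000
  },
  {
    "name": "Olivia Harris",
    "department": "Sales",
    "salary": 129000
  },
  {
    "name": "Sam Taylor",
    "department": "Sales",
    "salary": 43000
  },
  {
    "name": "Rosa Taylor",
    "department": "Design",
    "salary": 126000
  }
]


Group by: department

Groups:
  Design: 2 people, avg salary = 231000/2 = $115500
  Research: 3 people, avg salary = 223000/3 ≈ $74333.33
  Sales: 2 people, avg salary = 172000/2 = $86000

Highest average salary: Design ($115500)

Design ($115500)


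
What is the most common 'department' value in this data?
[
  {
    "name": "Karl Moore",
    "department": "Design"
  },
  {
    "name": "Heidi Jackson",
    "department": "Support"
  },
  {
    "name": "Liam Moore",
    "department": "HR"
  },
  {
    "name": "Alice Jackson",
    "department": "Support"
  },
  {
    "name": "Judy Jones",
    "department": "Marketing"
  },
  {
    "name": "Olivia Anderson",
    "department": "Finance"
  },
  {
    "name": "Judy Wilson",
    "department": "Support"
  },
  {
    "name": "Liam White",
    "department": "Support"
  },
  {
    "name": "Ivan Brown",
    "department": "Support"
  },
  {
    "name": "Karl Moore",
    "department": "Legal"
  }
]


Counting 'department' values across 10 records:

  Support: 5 #####
  Design: 1 #
  HR: 1 #
  Marketing: 1 #
  Finance: 1 #
  Legal: 1 #

Most common: Support (5 times)

Support (5 times)


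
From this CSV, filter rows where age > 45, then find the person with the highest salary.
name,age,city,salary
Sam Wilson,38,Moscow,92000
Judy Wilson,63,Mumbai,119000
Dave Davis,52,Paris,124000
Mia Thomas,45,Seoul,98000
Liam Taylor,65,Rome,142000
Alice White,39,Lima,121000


Filter: age > 45
Sort by: salary (descending)

Filtered records (3):
  Liam Taylor, age 65, salary $142000
  Dave Davis, age 52, salary $124000
  Judy Wilson, age 63, salary $119000

Highest salary: Liam Taylor ($142000)

Liam Taylor


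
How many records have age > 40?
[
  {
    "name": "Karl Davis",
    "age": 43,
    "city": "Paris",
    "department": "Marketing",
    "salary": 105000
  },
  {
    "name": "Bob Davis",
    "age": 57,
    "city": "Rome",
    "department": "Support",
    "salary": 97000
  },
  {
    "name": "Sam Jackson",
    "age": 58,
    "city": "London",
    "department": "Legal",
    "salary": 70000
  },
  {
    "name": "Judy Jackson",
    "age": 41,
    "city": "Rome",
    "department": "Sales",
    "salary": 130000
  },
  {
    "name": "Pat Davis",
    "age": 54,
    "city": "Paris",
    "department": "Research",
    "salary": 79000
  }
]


Data: 5 records
Condition: age > 40

Checking each record:
  Karl Davis: 43 MATCH
  Bob Davis: 57 MATCH
  Sam Jackson: 58 MATCH
  Judy Jackson: 41 MATCH
  Pat Davis: 54 MATCH

Count: 5

5


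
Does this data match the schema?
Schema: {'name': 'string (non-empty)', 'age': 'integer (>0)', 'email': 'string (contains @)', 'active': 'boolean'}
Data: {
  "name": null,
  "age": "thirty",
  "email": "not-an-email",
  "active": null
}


Validating each field against schema:
  name: FAIL (null is not a string)
  age: FAIL ("thirty" is not an integer)
  email: FAIL ("not-an-email" does not contain @)
  active: FAIL (null is not a boolean)

Result: INVALID (4 errors: name, age, email, active)

INVALID (4 errors: name, age, email, active)


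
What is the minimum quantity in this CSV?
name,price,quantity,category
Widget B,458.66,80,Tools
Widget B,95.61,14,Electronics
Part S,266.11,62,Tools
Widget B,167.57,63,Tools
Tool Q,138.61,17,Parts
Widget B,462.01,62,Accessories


Computing minimum quantity:
Values: [80, 14, 62, 63, 17, 62]
Min = 14

14


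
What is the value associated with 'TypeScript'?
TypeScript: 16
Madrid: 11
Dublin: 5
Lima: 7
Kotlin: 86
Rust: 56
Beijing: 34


Looking up key 'TypeScript'
Value: 16

16


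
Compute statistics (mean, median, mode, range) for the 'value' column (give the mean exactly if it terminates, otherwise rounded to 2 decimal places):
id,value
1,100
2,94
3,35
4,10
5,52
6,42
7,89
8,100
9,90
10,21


Data: [100, 94, 35, 10, 52, 42, 89, 100, 90, 21]
Count: 10
Sum: 633
Mean: 633/10 = 63.3
Sorted: [10, 21, 35, 42, 52, 89, 90, 94, 100, 100]
Median: 70.5
Mode: 100 (2 times)
Range: 100 - 10 = 90
Min: 10, Max: 100

mean=63.3, median=70.5, mode=100, range=90


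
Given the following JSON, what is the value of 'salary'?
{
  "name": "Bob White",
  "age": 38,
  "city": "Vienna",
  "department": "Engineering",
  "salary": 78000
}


Looking up field 'salary'
Value: 78000

78000


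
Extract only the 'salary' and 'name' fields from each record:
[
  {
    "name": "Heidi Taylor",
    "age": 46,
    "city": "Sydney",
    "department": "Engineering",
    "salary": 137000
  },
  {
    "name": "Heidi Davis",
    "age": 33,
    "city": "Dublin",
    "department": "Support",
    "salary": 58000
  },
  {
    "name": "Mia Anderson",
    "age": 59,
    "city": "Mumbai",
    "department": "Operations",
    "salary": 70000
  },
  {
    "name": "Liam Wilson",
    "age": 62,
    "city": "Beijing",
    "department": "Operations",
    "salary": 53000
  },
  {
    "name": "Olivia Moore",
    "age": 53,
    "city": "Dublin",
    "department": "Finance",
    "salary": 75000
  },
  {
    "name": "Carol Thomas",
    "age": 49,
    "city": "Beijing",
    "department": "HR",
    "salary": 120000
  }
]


Original: 6 records with fields: name, age, city, department, salary
Keep: ['salary', 'name']
Drop: ['age', 'city', 'department']
Result: 6 records, 2 fields each

[
  {
    "salary": 137000,
    "name": "Heidi Taylor"
  },
  {
    "salary": 58000,
    "name": "Heidi Davis"
  },
  {
    "salary": 70000,
    "name": "Mia Anderson"
  },
  {
    "salary": 53000,
    "name": "Liam Wilson"
  },
  {
    "salary": 75000,
    "name": "Olivia Moore"
  },
  {
    "salary": 120000,
    "name": "Carol Thomas"
  }
]


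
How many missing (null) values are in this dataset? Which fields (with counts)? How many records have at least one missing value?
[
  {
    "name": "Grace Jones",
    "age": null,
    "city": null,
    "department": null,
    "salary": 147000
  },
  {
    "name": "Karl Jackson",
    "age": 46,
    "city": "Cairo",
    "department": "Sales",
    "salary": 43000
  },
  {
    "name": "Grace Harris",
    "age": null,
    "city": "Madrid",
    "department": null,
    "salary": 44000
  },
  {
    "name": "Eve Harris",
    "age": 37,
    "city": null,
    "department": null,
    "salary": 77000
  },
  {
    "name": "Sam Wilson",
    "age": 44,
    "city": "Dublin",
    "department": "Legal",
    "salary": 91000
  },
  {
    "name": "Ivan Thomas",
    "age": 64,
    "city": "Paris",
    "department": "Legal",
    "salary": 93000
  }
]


Checking for missing (null) values in 6 records:

  Grace Jones: age, city, department
  Karl Jackson: complete
  Grace Harris: age, department
  Eve Harris: city, department
  Sam Wilson: complete
  Ivan Thomas: complete

Per field:
  name: 0 missing
  age: 2 missing
  city: 2 missing
  department: 3 missing
  salary: 0 missing

Total missing values: 7
Records with any missing: 3

7 missing values (age: 2, city: 2, department: 3); 3 incomplete records


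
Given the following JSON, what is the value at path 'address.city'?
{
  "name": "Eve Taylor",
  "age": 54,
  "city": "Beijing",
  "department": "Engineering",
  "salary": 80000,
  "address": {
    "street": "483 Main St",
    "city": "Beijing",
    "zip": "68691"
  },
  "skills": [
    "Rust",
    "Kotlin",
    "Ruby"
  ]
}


Query: address.city
Path: address -> city
Value: Beijing

Beijing


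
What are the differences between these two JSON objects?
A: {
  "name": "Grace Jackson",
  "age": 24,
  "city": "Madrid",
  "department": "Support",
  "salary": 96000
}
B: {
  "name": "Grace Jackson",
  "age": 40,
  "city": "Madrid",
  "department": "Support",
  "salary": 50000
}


Comparing each field (in key order):
  name: same
  age: DIFFERENT
  city: same
  department: same
  salary: DIFFERENT
Differences:
  age: 24 -> 40
  salary: 96000 -> 50000

2 field(s) changed

2 changes: age, salary


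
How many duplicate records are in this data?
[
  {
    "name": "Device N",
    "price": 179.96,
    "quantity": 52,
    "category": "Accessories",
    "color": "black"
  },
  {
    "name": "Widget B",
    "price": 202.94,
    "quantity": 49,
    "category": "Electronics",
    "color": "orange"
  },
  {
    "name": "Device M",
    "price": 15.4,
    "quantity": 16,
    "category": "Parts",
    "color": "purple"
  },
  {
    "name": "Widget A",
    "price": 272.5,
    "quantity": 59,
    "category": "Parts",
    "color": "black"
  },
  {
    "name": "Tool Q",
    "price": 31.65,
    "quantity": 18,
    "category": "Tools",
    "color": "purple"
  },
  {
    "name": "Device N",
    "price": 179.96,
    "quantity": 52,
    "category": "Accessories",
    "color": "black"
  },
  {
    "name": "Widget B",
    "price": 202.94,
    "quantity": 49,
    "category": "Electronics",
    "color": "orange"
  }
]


Checking 7 records for duplicates:

  Row 1: Device N ($179.96, qty 52)
  Row 2: Widget B ($202.94, qty 49)
  Row 3: Device M ($15.4, qty 16)
  Row 4: Widget A ($272.5, qty 59)
  Row 5: Tool Q ($31.65, qty 18)
  Row 6: Device N ($179.96, qty 52) <-- DUPLICATE
  Row 7: Widget B ($202.94, qty 49) <-- DUPLICATE

Duplicates found: 2
Unique records: 5

2 duplicates, 5 unique


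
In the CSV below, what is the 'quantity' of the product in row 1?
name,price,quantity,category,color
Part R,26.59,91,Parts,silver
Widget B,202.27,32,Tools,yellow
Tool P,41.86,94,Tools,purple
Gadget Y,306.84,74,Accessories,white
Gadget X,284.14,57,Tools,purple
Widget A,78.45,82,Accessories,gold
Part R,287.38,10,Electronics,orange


Query: Row 1 ('Part R'), column 'quantity'
Value: 91

91


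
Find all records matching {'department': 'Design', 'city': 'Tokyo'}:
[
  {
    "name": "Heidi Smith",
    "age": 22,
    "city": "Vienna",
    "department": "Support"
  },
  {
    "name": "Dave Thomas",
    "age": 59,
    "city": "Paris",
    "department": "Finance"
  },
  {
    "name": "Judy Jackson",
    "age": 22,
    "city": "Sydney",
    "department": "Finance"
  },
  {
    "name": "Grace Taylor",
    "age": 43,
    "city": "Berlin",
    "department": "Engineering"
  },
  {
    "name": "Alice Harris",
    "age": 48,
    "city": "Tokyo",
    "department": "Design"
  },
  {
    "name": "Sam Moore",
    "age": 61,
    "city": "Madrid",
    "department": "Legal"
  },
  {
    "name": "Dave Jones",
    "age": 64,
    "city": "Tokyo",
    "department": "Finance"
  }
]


Search criteria: {'department': 'Design', 'city': 'Tokyo'}

Checking 7 records:
  Heidi Smith: {department: Support, city: Vienna}
  Dave Thomas: {department: Finance, city: Paris}
  Judy Jackson: {department: Finance, city: Sydney}
  Grace Taylor: {department: Engineering, city: Berlin}
  Alice Harris: {department: Design, city: Tokyo} <-- MATCH
  Sam Moore: {department: Legal, city: Madrid}
  Dave Jones: {department: Finance, city: Tokyo}

Matches: ["Alice Harris"]

["Alice Harris"]


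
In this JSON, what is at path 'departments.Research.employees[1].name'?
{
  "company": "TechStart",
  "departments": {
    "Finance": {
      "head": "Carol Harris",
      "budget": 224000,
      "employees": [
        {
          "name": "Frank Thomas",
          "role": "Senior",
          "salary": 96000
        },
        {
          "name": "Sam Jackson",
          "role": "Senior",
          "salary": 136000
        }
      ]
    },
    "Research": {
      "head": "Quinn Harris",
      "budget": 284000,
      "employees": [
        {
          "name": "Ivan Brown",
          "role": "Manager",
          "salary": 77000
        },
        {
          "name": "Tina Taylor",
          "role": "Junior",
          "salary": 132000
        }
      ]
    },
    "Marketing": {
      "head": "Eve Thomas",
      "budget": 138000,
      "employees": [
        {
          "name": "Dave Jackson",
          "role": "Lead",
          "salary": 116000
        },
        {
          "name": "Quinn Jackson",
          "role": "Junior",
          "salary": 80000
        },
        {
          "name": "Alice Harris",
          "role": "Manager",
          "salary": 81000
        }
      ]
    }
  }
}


Path: departments.Research.employees[1].name

Navigate:
  -> departments
  -> Research
  -> employees[1].name = 'Tina Taylor'

Tina Taylor


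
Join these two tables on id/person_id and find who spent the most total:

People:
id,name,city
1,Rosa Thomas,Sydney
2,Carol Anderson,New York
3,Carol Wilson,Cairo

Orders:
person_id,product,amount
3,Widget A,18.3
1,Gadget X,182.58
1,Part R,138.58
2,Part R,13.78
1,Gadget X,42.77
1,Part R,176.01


Join on: people.id = orders.person_id

Joined rows:
  Carol Wilson (Cairo) bought Widget A for $18.3
  Rosa Thomas (Sydney) bought Gadget X for $182.58
  Rosa Thomas (Sydney) bought Part R for $138.58
  Carol Anderson (New York) bought Part R for $13.78
  Rosa Thomas (Sydney) bought Gadget X for $42.77
  Rosa Thomas (Sydney) bought Part R for $176.01

Total per person:
  Rosa Thomas: $539.94
  Carol Wilson: $18.30
  Carol Anderson: $13.78

Top spender: Rosa Thomas ($539.94)

Rosa Thomas ($539.94)


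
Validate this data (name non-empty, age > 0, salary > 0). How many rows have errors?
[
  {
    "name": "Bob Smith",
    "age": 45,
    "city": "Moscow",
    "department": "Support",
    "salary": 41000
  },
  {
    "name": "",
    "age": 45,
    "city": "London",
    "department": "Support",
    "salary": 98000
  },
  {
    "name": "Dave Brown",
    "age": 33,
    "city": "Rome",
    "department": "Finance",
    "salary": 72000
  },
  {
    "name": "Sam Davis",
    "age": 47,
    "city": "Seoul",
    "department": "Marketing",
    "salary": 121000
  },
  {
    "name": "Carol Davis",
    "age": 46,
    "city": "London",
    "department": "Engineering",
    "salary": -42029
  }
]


Validating 5 records:
Rules: name non-empty, age > 0, salary > 0

  Row 1 (Bob Smith): OK
  Row 2 (???): empty name
  Row 3 (Dave Brown): OK
  Row 4 (Sam Davis): OK
  Row 5 (Carol Davis): negative salary: -42029

Total errors: 2

2 errors


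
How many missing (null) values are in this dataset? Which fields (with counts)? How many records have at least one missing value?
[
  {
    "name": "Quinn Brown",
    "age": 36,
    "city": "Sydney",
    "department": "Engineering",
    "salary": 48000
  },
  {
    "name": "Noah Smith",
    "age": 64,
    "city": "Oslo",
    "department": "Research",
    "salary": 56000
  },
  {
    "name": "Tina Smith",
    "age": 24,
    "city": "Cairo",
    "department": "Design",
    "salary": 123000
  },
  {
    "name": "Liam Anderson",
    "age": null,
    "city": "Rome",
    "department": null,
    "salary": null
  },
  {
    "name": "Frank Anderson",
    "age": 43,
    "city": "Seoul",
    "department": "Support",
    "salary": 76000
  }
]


Checking for missing (null) values in 5 records:

  Quinn Brown: complete
  Noah Smith: complete
  Tina Smith: complete
  Liam Anderson: age, department, salary
  Frank Anderson: complete

Per field:
  name: 0 missing
  age: 1 missing
  city: 0 missing
  department: 1 missing
  salary: 1 missing

Total missing values: 3
Records with any missing: 1

3 missing values (age: 1, department: 1, salary: 1); 1 incomplete records


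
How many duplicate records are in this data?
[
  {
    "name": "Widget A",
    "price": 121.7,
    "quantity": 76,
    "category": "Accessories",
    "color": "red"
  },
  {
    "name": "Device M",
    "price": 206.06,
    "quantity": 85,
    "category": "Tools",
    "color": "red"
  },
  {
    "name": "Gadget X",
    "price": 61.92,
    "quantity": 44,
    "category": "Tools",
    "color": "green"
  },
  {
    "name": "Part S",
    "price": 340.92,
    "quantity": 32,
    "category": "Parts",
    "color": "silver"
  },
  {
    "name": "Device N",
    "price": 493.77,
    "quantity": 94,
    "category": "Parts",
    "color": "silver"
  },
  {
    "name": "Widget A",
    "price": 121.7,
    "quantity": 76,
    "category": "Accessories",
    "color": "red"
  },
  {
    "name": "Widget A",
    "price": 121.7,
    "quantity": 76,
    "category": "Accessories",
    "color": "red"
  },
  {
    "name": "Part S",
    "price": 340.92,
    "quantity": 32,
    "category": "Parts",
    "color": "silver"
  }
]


Checking 8 records for duplicates:

  Row 1: Widget A ($121.7, qty 76)
  Row 2: Device M ($206.06, qty 85)
  Row 3: Gadget X ($61.92, qty 44)
  Row 4: Part S ($340.92, qty 32)
  Row 5: Device N ($493.77, qty 94)
  Row 6: Widget A ($121.7, qty 76) <-- DUPLICATE
  Row 7: Widget A ($121.7, qty 76) <-- DUPLICATE
  Row 8: Part S ($340.92, qty 32) <-- DUPLICATE

Duplicates found: 3
Unique records: 5

3 duplicates, 5 unique


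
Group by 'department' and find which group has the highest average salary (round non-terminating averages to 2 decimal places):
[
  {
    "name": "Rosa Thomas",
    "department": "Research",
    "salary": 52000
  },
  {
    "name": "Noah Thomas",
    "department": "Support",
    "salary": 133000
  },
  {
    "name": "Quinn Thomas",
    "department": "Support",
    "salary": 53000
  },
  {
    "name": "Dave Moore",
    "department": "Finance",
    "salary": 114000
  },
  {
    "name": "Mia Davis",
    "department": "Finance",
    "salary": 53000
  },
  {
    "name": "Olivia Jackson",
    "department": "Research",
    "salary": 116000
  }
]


Group by: department

Groups:
  Finance: 2 people, avg salary = 167000/2 = $83500
  Research: 2 people, avg salary = 168000/2 = $84000
  Support: 2 people, avg salary = 186000/2 = $93000

Highest average salary: Support ($93000)

Support ($93000)


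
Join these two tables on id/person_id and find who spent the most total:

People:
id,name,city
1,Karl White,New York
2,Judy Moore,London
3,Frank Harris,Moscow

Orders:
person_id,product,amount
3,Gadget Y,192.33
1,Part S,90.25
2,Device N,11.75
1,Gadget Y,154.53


Join on: people.id = orders.person_id

Joined rows:
  Frank Harris (Moscow) bought Gadget Y for $192.33
  Karl White (New York) bought Part S for $90.25
  Judy Moore (London) bought Device N for $11.75
  Karl White (New York) bought Gadget Y for $154.53

Total per person:
  Karl White: $244.78
  Frank Harris: $192.33
  Judy Moore: $11.75

Top spender: Karl White ($244.78)

Karl White ($244.78)


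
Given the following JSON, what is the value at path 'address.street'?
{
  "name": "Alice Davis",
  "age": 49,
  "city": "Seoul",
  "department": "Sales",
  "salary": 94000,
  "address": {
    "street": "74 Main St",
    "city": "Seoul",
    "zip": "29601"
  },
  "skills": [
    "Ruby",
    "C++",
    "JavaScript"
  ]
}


Query: address.street
Path: address -> street
Value: 74 Main St

74 Main St


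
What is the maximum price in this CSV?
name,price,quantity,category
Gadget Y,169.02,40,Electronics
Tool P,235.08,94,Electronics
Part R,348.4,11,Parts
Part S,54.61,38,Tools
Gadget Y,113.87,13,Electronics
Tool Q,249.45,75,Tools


Computing maximum price:
Values: [169.02, 235.08, 348.4, 54.61, 113.87, 249.45]
Max = 348.4

348.4


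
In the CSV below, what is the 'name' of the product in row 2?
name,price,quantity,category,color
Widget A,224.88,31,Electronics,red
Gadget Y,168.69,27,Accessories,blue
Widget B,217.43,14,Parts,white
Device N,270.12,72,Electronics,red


Query: Row 2 ('Gadget Y'), column 'name'
Value: Gadget Y

Gadget Y


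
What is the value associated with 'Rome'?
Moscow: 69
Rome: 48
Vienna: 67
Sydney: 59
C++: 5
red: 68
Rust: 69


Looking up key 'Rome'
Value: 48

48


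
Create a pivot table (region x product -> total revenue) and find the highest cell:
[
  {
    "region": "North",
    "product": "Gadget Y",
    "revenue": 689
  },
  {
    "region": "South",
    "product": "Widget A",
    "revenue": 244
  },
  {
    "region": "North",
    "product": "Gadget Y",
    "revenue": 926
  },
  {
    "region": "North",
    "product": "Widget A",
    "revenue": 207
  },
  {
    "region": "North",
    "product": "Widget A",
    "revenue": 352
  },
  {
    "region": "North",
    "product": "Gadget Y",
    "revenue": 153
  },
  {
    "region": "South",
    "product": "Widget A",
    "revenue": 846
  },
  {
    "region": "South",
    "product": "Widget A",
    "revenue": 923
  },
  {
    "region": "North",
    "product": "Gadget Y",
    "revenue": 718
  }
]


Pivot: region (rows) x product (columns) -> total revenue

     Gadget Y      Widget A    
North         2486           559  
South            0          2013  

Highest: North / Gadget Y = $2486

North / Gadget Y = $2486


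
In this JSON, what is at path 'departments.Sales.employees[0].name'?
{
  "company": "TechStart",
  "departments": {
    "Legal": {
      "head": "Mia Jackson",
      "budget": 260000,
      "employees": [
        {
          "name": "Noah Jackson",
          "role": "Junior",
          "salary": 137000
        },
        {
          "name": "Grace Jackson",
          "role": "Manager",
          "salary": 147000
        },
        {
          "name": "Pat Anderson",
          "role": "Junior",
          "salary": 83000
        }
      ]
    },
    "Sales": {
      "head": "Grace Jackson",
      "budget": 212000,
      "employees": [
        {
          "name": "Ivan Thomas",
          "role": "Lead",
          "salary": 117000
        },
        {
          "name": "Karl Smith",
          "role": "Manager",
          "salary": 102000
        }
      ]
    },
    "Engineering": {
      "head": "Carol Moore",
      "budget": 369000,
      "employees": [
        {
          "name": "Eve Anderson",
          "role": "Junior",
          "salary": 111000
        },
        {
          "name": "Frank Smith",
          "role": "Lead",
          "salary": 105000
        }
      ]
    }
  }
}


Path: departments.Sales.employees[0].name

Navigate:
  -> departments
  -> Sales
  -> employees[0].name = 'Ivan Thomas'

Ivan Thomas


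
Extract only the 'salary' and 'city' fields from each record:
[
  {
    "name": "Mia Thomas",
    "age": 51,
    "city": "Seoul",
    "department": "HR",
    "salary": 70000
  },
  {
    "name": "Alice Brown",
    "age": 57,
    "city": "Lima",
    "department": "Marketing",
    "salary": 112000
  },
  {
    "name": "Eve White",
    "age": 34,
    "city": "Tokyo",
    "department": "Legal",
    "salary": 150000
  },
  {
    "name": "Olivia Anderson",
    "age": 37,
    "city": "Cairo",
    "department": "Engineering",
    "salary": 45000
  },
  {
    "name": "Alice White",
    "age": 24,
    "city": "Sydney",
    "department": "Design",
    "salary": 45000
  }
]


Original: 5 records with fields: name, age, city, department, salary
Keep: ['salary', 'city']
Drop: ['name', 'age', 'department']
Result: 5 records, 2 fields each

[
  {
    "salary": 70000,
    "city": "Seoul"
  },
  {
    "salary": 112000,
    "city": "Lima"
  },
  {
    "salary": 150000,
    "city": "Tokyo"
  },
  {
    "salary": 45000,
    "city": "Cairo"
  },
  {
    "salary": 45000,
    "city": "Sydney"
  }
]


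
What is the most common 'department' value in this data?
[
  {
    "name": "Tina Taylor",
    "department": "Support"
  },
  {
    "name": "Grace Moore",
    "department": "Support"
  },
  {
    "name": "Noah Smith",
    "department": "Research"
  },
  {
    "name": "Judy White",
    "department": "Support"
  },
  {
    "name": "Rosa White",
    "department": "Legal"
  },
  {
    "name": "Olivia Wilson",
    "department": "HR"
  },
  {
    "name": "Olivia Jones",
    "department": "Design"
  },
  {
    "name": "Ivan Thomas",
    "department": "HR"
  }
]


Counting 'department' values across 8 records:

  Support: 3 ###
  HR: 2 ##
  Research: 1 #
  Legal: 1 #
  Design: 1 #

Most common: Support (3 times)

Support (3 times)


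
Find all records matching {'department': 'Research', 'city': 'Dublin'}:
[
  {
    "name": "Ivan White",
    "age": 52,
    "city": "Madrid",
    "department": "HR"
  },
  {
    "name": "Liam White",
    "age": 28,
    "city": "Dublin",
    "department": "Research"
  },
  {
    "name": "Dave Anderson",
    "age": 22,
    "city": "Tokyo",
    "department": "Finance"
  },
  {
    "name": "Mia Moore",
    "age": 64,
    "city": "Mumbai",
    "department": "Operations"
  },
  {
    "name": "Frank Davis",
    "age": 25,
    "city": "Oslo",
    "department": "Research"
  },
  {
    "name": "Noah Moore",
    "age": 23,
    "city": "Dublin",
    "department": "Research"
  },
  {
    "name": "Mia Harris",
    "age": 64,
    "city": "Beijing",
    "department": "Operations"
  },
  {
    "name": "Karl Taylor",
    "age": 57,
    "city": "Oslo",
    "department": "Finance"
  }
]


Search criteria: {'department': 'Research', 'city': 'Dublin'}

Checking 8 records:
  Ivan White: {department: HR, city: Madrid}
  Liam White: {department: Research, city: Dublin} <-- MATCH
  Dave Anderson: {department: Finance, city: Tokyo}
  Mia Moore: {department: Operations, city: Mumbai}
  Frank Davis: {department: Research, city: Oslo}
  Noah Moore: {department: Research, city: Dublin} <-- MATCH
  Mia Harris: {department: Operations, city: Beijing}
  Karl Taylor: {department: Finance, city: Oslo}

Matches: ["Liam White", "Noah Moore"]

["Liam White", "Noah Moore"]


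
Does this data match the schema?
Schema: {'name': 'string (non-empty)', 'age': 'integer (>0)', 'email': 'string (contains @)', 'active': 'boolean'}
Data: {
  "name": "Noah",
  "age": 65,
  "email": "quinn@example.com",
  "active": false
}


Validating each field against schema:
  name: OK (non-empty string)
  age: OK (positive integer)
  email: OK (string with @)
  active: OK (boolean)

Result: VALID

VALID


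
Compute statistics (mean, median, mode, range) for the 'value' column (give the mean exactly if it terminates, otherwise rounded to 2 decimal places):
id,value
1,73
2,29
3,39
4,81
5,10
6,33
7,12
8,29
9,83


Data: [73, 29, 39, 81, 10, 33, 12, 29, 83]
Count: 9
Sum: 389
Mean: 389/9 ≈ 43.22 (rounded to 2 decimal places)
Sorted: [10, 12, 29, 29, 33, 39, 73, 81, 83]
Median: 33.0
Mode: 29 (2 times)
Range: 83 - 10 = 73
Min: 10, Max: 83

mean≈43.22, median=33.0, mode=29, range=73


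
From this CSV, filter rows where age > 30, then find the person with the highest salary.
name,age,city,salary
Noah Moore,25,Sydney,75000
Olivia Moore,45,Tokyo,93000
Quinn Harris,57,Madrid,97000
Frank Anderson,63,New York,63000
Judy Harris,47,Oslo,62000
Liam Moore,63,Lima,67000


Filter: age > 30
Sort by: salary (descending)

Filtered records (5):
  Quinn Harris, age 57, salary $97000
  Olivia Moore, age 45, salary $93000
  Liam Moore, age 63, salary $67000
  Frank Anderson, age 63, salary $63000
  Judy Harris, age 47, salary $62000

Highest salary: Quinn Harris ($97000)

Quinn Harris


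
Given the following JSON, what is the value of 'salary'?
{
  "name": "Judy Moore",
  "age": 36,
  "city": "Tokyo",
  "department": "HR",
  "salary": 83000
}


Looking up field 'salary'
Value: 83000

83000


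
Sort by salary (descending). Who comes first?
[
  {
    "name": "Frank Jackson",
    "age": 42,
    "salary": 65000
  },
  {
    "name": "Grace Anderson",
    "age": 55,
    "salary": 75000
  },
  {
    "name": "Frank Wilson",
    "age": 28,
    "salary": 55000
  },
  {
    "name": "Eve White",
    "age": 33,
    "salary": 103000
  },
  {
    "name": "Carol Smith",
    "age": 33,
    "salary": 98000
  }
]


Sort by: salary (descending)

Sorted order:
  1. Eve White (salary = 103000)
  2. Carol Smith (salary = 98000)
  3. Grace Anderson (salary = 75000)
  4. Frank Jackson (salary = 65000)
  5. Frank Wilson (salary = 55000)

First: Eve White

Eve White


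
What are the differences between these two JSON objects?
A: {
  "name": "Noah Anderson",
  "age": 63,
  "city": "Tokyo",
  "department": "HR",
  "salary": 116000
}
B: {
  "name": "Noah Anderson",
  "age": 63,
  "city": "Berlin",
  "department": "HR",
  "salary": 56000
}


Comparing each field (in key order):
  name: same
  age: same
  city: DIFFERENT
  department: same
  salary: DIFFERENT
Differences:
  city: Tokyo -> Berlin
  salary: 116000 -> 56000

2 field(s) changed

2 changes: city, salary


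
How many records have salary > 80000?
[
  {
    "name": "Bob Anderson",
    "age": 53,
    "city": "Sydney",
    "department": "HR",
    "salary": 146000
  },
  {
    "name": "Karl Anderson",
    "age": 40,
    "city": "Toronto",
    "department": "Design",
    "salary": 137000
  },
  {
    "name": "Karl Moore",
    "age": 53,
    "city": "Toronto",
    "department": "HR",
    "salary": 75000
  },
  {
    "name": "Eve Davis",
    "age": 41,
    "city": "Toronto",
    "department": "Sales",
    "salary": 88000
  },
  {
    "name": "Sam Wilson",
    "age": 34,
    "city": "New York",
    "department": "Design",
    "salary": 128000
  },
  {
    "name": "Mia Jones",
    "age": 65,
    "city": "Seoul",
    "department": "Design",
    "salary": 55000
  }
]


Data: 6 records
Condition: salary > 80000

Checking each record:
  Bob Anderson: 146000 MATCH
  Karl Anderson: 137000 MATCH
  Karl Moore: 75000
  Eve Davis: 88000 MATCH
  Sam Wilson: 128000 MATCH
  Mia Jones: 55000

Count: 4

4


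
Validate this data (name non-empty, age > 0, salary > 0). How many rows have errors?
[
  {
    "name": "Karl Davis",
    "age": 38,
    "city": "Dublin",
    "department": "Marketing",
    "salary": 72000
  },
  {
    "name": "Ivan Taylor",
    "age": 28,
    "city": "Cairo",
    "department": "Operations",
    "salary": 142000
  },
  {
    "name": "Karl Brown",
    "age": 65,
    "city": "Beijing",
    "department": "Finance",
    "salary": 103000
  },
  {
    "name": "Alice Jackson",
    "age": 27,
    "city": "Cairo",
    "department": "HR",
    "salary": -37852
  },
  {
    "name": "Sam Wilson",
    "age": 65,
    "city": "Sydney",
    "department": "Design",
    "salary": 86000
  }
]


Validating 5 records:
Rules: name non-empty, age > 0, salary > 0

  Row 1 (Karl Davis): OK
  Row 2 (Ivan Taylor): OK
  Row 3 (Karl Brown): OK
  Row 4 (Alice Jackson): negative salary: -37852
  Row 5 (Sam Wilson): OK

Total errors: 1

1 errors


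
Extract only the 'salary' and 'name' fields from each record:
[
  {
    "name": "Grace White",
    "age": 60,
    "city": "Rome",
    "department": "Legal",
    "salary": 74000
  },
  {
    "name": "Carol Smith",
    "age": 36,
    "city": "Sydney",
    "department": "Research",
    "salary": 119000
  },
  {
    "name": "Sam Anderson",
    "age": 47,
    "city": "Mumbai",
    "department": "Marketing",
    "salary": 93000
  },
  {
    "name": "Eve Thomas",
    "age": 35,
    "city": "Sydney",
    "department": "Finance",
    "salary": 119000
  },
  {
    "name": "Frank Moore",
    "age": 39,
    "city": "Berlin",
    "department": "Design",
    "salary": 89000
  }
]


Original: 5 records with fields: name, age, city, department, salary
Keep: ['salary', 'name']
Drop: ['age', 'city', 'department']
Result: 5 records, 2 fields each

[
  {
    "salary": 74000,
    "name": "Grace White"
  },
  {
    "salary": 119000,
    "name": "Carol Smith"
  },
  {
    "salary": 93000,
    "name": "Sam Anderson"
  },
  {
    "salary": 119000,
    "name": "Eve Thomas"
  },
  {
    "salary": 89000,
    "name": "Frank Moore"
  }
]
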